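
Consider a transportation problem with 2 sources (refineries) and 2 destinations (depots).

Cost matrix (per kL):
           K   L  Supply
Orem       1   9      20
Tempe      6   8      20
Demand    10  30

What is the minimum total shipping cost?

Optimal allocation:
  Orem–K: 10 × 1 = 10
  Orem–L: 10 × 9 = 90
  Tempe–L: 20 × 8 = 160
Total = 10 + 90 + 160 = 260.
(Supply check: Orem ships 20; Tempe ships 20.)

260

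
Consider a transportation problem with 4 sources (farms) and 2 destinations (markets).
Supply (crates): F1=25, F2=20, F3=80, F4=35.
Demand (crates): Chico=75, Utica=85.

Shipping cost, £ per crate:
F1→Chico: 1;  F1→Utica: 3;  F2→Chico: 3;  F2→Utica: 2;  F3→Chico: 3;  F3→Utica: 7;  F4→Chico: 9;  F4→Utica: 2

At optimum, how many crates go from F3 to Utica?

The minimum-cost plan:
  F1→Utica: 25 × £3 = £75
  F2→Utica: 20 × £2 = £40
  F3→Chico: 75 × £3 = £225
  F3→Utica: 5 × £7 = £35
  F4→Utica: 35 × £2 = £70
Total cost = £445.
So F3→Utica carries 5 crates.

5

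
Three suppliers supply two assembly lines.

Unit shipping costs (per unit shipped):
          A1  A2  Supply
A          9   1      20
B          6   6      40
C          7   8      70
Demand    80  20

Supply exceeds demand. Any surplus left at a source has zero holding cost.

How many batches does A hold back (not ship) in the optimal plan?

0

Minimum-cost shipments:
  A→A2: 20 × 1 = 20
  B→A1: 40 × 6 = 240
  C→A1: 40 × 7 = 280
Total cost = 540.
A ships 20 of its 20, leaving 0.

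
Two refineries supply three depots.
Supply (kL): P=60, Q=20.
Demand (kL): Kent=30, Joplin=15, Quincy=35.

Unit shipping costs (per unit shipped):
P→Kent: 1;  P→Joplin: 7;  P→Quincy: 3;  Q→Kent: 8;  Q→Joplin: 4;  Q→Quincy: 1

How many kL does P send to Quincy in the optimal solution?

Optimal shipments:
  P→Kent: 30 × 1 = 30
  P→Quincy: 30 × 3 = 90
  Q→Joplin: 15 × 4 = 60
  Q→Quincy: 5 × 1 = 5
Total cost = 185.
So P→Quincy carries 30 kL.

30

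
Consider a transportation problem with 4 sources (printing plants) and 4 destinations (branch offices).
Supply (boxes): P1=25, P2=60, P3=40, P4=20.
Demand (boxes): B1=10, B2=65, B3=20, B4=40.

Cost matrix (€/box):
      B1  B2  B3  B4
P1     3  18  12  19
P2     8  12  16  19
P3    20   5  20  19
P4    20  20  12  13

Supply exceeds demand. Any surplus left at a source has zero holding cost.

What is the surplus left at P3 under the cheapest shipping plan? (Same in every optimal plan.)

Minimum-cost shipments:
  P1–B1: 10 × €3 = €30
  P1–B3: 15 × €12 = €180
  P2–B2: 25 × €12 = €300
  P2–B3: 5 × €16 = €80
  P2–B4: 20 × €19 = €380
  P3–B2: 40 × €5 = €200
  P4–B4: 20 × €13 = €260
Total cost = €1430.
P3 ships 40 of its 40, leaving 0.

0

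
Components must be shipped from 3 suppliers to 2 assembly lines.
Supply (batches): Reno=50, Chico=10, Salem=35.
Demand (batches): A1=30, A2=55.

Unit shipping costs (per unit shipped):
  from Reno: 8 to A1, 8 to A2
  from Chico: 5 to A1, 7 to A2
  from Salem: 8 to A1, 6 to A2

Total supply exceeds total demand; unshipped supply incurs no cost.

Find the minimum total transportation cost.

One minimum-cost allocation:
  Reno→A1: 20 × 8 = 160
  Reno→A2: 20 × 8 = 160
  Chico→A1: 10 × 5 = 50
  Salem→A2: 35 × 6 = 210
Total = 160 + 160 + 50 + 210 = 580.

580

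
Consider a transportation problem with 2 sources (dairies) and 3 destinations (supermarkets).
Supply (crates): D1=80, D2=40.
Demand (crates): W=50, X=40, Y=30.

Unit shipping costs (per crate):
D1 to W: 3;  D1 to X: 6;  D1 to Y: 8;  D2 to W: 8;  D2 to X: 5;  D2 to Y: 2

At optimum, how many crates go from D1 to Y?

Optimal shipments:
  D1 to W: 50 × 3 = 150
  D1 to X: 30 × 6 = 180
  D2 to X: 10 × 5 = 50
  D2 to Y: 30 × 2 = 60
Total cost = 440.
The route D1→Y is not used.

0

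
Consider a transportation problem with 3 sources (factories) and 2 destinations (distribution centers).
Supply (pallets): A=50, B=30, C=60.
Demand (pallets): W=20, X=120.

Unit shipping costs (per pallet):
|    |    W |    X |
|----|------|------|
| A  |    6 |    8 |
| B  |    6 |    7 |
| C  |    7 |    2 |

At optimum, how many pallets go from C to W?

Solving gives:
  A to W: 20 pallets
  A to X: 30 pallets
  B to X: 30 pallets
  C to X: 60 pallets
Total cost = 690.
The route C→W is not used.

0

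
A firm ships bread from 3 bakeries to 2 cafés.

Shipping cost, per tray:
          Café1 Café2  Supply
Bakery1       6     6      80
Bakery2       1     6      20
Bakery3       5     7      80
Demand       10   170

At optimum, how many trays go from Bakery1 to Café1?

0

The minimum-cost plan:
  Bakery1–Café2: 80 trays
  Bakery2–Café1: 10 trays
  Bakery2–Café2: 10 trays
  Bakery3–Café2: 80 trays
Total cost = 1110.
The route Bakery1→Café1 is not used.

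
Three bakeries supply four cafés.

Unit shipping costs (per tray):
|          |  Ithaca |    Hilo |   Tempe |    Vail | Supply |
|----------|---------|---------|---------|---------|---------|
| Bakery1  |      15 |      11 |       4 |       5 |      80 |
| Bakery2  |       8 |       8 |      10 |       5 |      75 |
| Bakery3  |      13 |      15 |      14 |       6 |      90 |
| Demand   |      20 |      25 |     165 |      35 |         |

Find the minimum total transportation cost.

An optimal shipping plan:
  Bakery1–Tempe: 80 × 4 = 320
  Bakery2–Ithaca: 20 × 8 = 160
  Bakery2–Hilo: 25 × 8 = 200
  Bakery2–Tempe: 30 × 10 = 300
  Bakery3–Tempe: 55 × 14 = 770
  Bakery3–Vail: 35 × 6 = 210
Total = 320 + 160 + 200 + 300 + 770 + 210 = 1960.

1960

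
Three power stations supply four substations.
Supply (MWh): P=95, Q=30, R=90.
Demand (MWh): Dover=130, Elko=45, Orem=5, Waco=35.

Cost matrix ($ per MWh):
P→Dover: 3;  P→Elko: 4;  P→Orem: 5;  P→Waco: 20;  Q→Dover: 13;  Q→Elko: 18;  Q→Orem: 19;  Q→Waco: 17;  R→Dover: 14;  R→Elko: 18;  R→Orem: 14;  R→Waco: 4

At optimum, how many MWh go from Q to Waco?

The minimum-cost plan:
  P→Dover: 50 MWh
  P→Elko: 45 MWh
  Q→Dover: 30 MWh
  R→Dover: 50 MWh
  R→Orem: 5 MWh
  R→Waco: 35 MWh
Total cost = $1630.
The route Q→Waco is not used.

0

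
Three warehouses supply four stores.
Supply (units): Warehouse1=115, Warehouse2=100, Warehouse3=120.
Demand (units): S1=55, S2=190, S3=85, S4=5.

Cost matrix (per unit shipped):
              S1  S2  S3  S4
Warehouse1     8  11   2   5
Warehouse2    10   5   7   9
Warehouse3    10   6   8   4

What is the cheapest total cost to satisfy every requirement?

Optimal allocation:
  Warehouse1–S1: 30 × 8 = 240
  Warehouse1–S3: 85 × 2 = 170
  Warehouse2–S2: 100 × 5 = 500
  Warehouse3–S1: 25 × 10 = 250
  Warehouse3–S2: 90 × 6 = 540
  Warehouse3–S4: 5 × 4 = 20
Total = 240 + 170 + 500 + 250 + 540 + 20 = 1720.

1720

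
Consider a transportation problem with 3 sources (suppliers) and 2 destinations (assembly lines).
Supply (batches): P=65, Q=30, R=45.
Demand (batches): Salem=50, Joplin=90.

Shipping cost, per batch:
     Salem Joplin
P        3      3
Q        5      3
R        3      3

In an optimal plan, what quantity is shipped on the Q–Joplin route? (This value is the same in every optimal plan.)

Solving gives:
  P–Salem: 50 × 3 = 150
  P–Joplin: 15 × 3 = 45
  Q–Joplin: 30 × 3 = 90
  R–Joplin: 45 × 3 = 135
Total cost = 420.
So Q→Joplin carries 30 batches.

30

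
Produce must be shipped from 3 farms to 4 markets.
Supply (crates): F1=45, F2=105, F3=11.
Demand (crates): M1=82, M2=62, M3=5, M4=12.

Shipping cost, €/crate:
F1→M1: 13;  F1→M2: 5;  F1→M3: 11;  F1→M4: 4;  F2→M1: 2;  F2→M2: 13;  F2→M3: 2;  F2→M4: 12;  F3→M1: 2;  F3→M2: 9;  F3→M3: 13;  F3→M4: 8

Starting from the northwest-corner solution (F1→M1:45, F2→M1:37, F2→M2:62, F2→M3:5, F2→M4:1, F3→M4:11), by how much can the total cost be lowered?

Current plan cost = 45·13 + 37·2 + 62·13 + 5·2 + 1·12 + 11·8 = €1575.
Optimal plan:
  F1–M2: 45 × €5 = €225
  F2–M1: 82 × €2 = €164
  F2–M2: 17 × €13 = €221
  F2–M3: 5 × €2 = €10
  F2–M4: 1 × €12 = €12
  F3–M4: 11 × €8 = €88
Optimal cost = €720.
Saving = 1575 − 720 = €855.

855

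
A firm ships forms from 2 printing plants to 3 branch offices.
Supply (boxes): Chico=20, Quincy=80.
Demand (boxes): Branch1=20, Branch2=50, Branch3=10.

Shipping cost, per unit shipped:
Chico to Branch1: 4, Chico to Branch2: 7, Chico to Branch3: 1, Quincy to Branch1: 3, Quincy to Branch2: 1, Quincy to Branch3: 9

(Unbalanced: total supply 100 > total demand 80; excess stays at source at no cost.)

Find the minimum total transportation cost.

120

One minimum-cost allocation:
  Chico–Branch3: 10 boxes
  Quincy–Branch1: 20 boxes
  Quincy–Branch2: 50 boxes
Total cost = 120.
(Supply check: Chico ships 10; Quincy ships 70.)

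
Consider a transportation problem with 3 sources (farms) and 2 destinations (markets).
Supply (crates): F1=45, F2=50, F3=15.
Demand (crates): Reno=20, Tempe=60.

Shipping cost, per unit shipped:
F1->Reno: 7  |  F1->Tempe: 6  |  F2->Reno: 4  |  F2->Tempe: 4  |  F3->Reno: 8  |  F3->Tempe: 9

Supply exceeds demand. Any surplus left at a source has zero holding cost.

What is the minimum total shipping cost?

An optimal shipping plan:
  F1–Tempe: 30 × 6 = 180
  F2–Reno: 20 × 4 = 80
  F2–Tempe: 30 × 4 = 120
Total = 180 + 80 + 120 = 380.

380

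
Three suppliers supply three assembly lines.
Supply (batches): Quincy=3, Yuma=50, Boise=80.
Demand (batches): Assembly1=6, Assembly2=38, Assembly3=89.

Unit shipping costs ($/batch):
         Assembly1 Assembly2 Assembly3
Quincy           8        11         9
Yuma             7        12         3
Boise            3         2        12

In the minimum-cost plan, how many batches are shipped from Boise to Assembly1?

Optimal shipments:
  Quincy->Assembly3: 3 × $9 = $27
  Yuma->Assembly3: 50 × $3 = $150
  Boise->Assembly1: 6 × $3 = $18
  Boise->Assembly2: 38 × $2 = $76
  Boise->Assembly3: 36 × $12 = $432
Total cost = $703.
So Boise→Assembly1 carries 6 batches.

6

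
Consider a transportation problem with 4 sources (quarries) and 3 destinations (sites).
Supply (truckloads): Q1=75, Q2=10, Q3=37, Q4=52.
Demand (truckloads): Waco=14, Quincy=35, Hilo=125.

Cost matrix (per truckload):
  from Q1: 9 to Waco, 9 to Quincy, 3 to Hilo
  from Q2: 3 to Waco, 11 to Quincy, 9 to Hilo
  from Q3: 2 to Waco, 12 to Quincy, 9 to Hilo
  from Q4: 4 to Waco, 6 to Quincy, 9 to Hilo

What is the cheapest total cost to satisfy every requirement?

A cheapest plan:
  Q1 to Hilo: 75 × 3 = 225
  Q2 to Hilo: 10 × 9 = 90
  Q3 to Waco: 14 × 2 = 28
  Q3 to Hilo: 23 × 9 = 207
  Q4 to Quincy: 35 × 6 = 210
  Q4 to Hilo: 17 × 9 = 153
Total = 225 + 90 + 28 + 207 + 210 + 153 = 913.

913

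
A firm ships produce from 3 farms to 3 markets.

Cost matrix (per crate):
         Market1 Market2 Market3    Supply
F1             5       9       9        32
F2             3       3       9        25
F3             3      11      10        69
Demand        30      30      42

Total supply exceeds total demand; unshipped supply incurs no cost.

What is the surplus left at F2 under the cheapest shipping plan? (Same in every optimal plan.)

0

Minimum-cost shipments:
  F1–Market2: 5 crates
  F1–Market3: 27 crates
  F2–Market2: 25 crates
  F3–Market1: 30 crates
  F3–Market3: 15 crates
Total cost = 603.
F2 ships 25 of its 25, leaving 0.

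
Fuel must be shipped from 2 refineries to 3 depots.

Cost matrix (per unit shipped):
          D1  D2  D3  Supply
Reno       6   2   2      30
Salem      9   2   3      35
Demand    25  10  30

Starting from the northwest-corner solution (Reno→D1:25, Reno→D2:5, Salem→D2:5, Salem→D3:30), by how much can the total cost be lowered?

Current plan cost = 25·6 + 5·2 + 5·2 + 30·3 = 260.
Optimal plan:
  Reno–D1: 25 × 6 = 150
  Reno–D3: 5 × 2 = 10
  Salem–D2: 10 × 2 = 20
  Salem–D3: 25 × 3 = 75
Optimal cost = 255.
Saving = 260 − 255 = 5.

5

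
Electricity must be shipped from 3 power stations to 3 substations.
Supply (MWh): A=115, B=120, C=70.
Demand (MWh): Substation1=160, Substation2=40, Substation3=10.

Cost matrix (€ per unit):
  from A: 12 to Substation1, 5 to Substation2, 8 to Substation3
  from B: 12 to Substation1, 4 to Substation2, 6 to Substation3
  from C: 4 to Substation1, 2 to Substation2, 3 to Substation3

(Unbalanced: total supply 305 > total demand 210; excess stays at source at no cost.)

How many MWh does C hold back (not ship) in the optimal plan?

0

Minimum-cost shipments:
  A->Substation1: 20 × €12 = €240
  B->Substation1: 70 × €12 = €840
  B->Substation2: 40 × €4 = €160
  B->Substation3: 10 × €6 = €60
  C->Substation1: 70 × €4 = €280
Total cost = €1580.
C ships 70 of its 70, leaving 0.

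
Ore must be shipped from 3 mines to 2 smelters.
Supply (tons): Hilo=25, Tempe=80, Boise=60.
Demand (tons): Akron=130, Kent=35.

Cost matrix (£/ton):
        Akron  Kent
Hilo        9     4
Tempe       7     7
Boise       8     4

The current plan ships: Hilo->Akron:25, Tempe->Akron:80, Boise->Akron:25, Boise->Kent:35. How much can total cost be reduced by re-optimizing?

25

Current plan cost = 25·9 + 80·7 + 25·8 + 35·4 = £1125.
Optimal plan:
  Hilo–Kent: 25 × £4 = £100
  Tempe–Akron: 80 × £7 = £560
  Boise–Akron: 50 × £8 = £400
  Boise–Kent: 10 × £4 = £40
Optimal cost = £1100.
Saving = 1125 − 1100 = £25.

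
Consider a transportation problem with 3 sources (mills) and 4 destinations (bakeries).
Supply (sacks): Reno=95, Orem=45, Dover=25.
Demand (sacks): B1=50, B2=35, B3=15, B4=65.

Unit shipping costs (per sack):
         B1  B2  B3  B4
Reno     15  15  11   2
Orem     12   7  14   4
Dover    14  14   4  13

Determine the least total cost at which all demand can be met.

1145

An optimal shipping plan:
  Reno to B1: 30 × 15 = 450
  Reno to B4: 65 × 2 = 130
  Orem to B1: 10 × 12 = 120
  Orem to B2: 35 × 7 = 245
  Dover to B1: 10 × 14 = 140
  Dover to B3: 15 × 4 = 60
Total = 450 + 130 + 120 + 245 + 140 + 60 = 1145.
(Supply check: Reno ships 95; Orem ships 45; Dover ships 25.)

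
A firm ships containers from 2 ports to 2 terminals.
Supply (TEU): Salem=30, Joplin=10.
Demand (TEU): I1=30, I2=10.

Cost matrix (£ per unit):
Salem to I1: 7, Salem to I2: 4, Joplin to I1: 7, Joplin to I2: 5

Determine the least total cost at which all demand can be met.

250

An optimal shipping plan:
  Salem–I1: 20 × £7 = £140
  Salem–I2: 10 × £4 = £40
  Joplin–I1: 10 × £7 = £70
Total = 140 + 40 + 70 = £250.
(Supply check: Salem ships 30; Joplin ships 10.)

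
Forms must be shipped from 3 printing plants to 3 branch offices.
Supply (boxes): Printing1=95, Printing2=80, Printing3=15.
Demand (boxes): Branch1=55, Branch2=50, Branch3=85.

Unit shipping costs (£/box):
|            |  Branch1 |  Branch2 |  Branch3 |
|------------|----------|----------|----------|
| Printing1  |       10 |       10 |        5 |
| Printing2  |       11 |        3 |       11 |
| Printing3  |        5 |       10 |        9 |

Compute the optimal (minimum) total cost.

1080

Optimal allocation:
  Printing1→Branch1: 10 boxes
  Printing1→Branch3: 85 boxes
  Printing2→Branch1: 30 boxes
  Printing2→Branch2: 50 boxes
  Printing3→Branch1: 15 boxes
Total cost = £1080.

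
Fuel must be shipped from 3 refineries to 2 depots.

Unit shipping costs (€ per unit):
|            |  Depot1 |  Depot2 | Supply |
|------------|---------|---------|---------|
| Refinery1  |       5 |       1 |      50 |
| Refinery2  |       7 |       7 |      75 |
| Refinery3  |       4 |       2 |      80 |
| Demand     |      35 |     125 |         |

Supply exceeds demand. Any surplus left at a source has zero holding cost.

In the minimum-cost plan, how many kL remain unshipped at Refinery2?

Minimum-cost shipments:
  Refinery1–Depot2: 50 × €1 = €50
  Refinery2–Depot1: 30 × €7 = €210
  Refinery3–Depot1: 5 × €4 = €20
  Refinery3–Depot2: 75 × €2 = €150
Total cost = €430.
Refinery2 ships 30 of its 75, leaving 45.

45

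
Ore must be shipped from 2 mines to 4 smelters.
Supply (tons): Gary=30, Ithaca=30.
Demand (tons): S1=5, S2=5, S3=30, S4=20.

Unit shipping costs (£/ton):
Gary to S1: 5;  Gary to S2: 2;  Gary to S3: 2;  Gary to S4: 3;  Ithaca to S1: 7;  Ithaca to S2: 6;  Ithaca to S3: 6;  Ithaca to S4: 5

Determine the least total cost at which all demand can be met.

225

Optimal allocation:
  Gary→S2: 5 × £2 = £10
  Gary→S3: 25 × £2 = £50
  Ithaca→S1: 5 × £7 = £35
  Ithaca→S3: 5 × £6 = £30
  Ithaca→S4: 20 × £5 = £100
Total = 10 + 50 + 35 + 30 + 100 = £225.
(Supply check: Gary ships 30; Ithaca ships 30.)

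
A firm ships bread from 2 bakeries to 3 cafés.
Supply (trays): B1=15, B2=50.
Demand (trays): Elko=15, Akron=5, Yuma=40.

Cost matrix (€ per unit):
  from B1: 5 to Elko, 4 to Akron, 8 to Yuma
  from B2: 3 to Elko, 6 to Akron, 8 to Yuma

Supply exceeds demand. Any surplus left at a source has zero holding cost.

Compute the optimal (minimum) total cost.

385

An optimal shipping plan:
  B1->Akron: 5 × €4 = €20
  B1->Yuma: 5 × €8 = €40
  B2->Elko: 15 × €3 = €45
  B2->Yuma: 35 × €8 = €280
Total = 20 + 40 + 45 + 280 = €385.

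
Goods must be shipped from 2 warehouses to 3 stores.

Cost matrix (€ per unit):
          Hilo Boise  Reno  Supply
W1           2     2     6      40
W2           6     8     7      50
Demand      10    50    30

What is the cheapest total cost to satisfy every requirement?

430

Optimal allocation:
  W1->Boise: 40 × €2 = €80
  W2->Hilo: 10 × €6 = €60
  W2->Boise: 10 × €8 = €80
  W2->Reno: 30 × €7 = €210
Total = 80 + 60 + 80 + 210 = €430.
(Supply check: W1 ships 40; W2 ships 50.)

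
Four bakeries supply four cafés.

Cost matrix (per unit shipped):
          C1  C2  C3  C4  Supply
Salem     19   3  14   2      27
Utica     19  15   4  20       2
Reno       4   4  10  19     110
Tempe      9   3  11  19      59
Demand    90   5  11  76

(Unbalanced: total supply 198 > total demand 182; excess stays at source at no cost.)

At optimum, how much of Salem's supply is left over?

0

An optimal plan:
  Salem to C4: 27 trays
  Utica to C3: 2 trays
  Reno to C1: 90 trays
  Reno to C3: 9 trays
  Tempe to C2: 5 trays
  Tempe to C4: 49 trays
Total cost = 1458.
Salem ships 27 of its 27, leaving 0.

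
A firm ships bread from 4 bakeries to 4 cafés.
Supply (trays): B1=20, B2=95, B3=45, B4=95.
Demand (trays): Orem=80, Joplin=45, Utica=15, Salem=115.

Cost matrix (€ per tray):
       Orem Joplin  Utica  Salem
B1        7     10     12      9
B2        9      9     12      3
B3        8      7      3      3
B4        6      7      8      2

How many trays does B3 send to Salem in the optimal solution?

0

Solving gives:
  B1 to Orem: 20 trays
  B2 to Salem: 95 trays
  B3 to Joplin: 30 trays
  B3 to Utica: 15 trays
  B4 to Orem: 60 trays
  B4 to Joplin: 15 trays
  B4 to Salem: 20 trays
Total cost = €1185.
The route B3→Salem is not used.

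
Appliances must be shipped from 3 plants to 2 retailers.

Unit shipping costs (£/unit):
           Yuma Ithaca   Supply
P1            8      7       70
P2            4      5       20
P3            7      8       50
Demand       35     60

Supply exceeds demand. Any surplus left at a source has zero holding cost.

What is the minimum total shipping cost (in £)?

605

Optimal allocation:
  P1–Ithaca: 60 × £7 = £420
  P2–Yuma: 20 × £4 = £80
  P3–Yuma: 15 × £7 = £105
Total = 420 + 80 + 105 = £605.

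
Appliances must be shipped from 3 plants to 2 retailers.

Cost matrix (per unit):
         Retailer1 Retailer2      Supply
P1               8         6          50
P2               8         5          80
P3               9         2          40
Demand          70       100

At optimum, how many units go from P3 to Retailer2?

40

The minimum-cost plan:
  P1–Retailer1: 50 × 8 = 400
  P2–Retailer1: 20 × 8 = 160
  P2–Retailer2: 60 × 5 = 300
  P3–Retailer2: 40 × 2 = 80
Total cost = 940.
So P3→Retailer2 carries 40 units.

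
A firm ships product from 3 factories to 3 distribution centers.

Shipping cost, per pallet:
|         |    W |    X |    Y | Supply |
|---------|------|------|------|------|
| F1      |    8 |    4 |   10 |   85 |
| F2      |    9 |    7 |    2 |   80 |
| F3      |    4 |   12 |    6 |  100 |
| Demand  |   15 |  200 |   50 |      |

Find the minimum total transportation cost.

1680

Optimal allocation:
  F1–X: 85 pallets
  F2–X: 80 pallets
  F3–W: 15 pallets
  F3–X: 35 pallets
  F3–Y: 50 pallets
Total cost = 1680.
(Supply check: F1 ships 85; F2 ships 80; F3 ships 100.)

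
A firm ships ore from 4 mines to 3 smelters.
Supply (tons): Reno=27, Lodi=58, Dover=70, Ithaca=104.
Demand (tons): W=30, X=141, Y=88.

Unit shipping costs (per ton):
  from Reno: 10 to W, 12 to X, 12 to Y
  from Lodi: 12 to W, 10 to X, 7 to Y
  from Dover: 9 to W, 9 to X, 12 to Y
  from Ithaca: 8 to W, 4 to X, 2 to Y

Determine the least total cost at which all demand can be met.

A cheapest plan:
  Reno->W: 27 tons
  Lodi->Y: 58 tons
  Dover->W: 3 tons
  Dover->X: 67 tons
  Ithaca->X: 74 tons
  Ithaca->Y: 30 tons
Total cost = 1662.
(Supply check: Reno ships 27; Lodi ships 58; Dover ships 70; Ithaca ships 104.)

1662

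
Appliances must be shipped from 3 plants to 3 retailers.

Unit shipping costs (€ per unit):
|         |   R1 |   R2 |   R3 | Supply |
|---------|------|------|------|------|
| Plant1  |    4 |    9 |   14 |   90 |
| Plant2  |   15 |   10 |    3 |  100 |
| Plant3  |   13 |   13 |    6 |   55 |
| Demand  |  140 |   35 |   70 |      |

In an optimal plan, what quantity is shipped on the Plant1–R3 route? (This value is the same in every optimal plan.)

Optimal shipments:
  Plant1 to R1: 90 × €4 = €360
  Plant2 to R2: 30 × €10 = €300
  Plant2 to R3: 70 × €3 = €210
  Plant3 to R1: 50 × €13 = €650
  Plant3 to R2: 5 × €13 = €65
Total cost = €1585.
The route Plant1→R3 is not used.

0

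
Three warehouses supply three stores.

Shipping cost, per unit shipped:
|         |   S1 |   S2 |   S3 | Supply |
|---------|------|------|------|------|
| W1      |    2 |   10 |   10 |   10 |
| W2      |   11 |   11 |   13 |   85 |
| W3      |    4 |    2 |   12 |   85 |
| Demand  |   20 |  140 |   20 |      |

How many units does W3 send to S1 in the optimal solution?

0

Solving gives:
  W1→S1: 10 units
  W2→S1: 10 units
  W2→S2: 55 units
  W2→S3: 20 units
  W3→S2: 85 units
Total cost = 1165.
The route W3→S1 is not used.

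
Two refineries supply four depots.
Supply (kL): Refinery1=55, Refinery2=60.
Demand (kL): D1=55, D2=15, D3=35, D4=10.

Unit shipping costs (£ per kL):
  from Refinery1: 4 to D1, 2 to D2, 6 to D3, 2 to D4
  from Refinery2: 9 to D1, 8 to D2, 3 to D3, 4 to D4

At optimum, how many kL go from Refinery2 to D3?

35

Solving gives:
  Refinery1->D1: 40 × £4 = £160
  Refinery1->D2: 15 × £2 = £30
  Refinery2->D1: 15 × £9 = £135
  Refinery2->D3: 35 × £3 = £105
  Refinery2->D4: 10 × £4 = £40
Total cost = £470.
So Refinery2→D3 carries 35 kL.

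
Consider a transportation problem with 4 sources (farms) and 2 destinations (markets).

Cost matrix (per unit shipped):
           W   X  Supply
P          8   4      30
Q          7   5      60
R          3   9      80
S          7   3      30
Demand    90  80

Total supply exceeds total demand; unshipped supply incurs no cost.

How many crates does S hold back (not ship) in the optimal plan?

An optimal plan:
  P→X: 30 × 4 = 120
  Q→W: 10 × 7 = 70
  Q→X: 20 × 5 = 100
  R→W: 80 × 3 = 240
  S→X: 30 × 3 = 90
Total cost = 620.
S ships 30 of its 30, leaving 0.

0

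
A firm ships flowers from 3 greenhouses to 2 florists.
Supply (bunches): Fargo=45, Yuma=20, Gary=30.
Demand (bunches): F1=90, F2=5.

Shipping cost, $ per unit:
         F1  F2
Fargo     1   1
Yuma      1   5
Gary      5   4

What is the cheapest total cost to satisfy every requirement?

A cheapest plan:
  Fargo->F1: 45 bunches
  Yuma->F1: 20 bunches
  Gary->F1: 25 bunches
  Gary->F2: 5 bunches
Total cost = $210.
(Supply check: Fargo ships 45; Yuma ships 20; Gary ships 30.)

210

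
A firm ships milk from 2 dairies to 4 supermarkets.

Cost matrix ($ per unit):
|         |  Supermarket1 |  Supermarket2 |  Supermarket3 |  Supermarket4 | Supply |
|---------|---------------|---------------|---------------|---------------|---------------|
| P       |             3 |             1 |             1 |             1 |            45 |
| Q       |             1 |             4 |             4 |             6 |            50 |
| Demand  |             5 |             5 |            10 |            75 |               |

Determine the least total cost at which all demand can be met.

290

Optimal allocation:
  P to Supermarket4: 45 × $1 = $45
  Q to Supermarket1: 5 × $1 = $5
  Q to Supermarket2: 5 × $4 = $20
  Q to Supermarket3: 10 × $4 = $40
  Q to Supermarket4: 30 × $6 = $180
Total = 45 + 5 + 20 + 40 + 180 = $290.
(Supply check: P ships 45; Q ships 50.)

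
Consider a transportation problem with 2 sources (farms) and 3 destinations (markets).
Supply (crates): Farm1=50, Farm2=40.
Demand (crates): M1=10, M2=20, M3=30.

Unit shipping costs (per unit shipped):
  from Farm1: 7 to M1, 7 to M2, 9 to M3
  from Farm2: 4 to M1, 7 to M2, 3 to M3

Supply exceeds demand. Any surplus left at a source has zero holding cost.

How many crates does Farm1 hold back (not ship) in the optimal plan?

30

Minimum-cost shipments:
  Farm1 to M2: 20 × 7 = 140
  Farm2 to M1: 10 × 4 = 40
  Farm2 to M3: 30 × 3 = 90
Total cost = 270.
Farm1 ships 20 of its 50, leaving 30.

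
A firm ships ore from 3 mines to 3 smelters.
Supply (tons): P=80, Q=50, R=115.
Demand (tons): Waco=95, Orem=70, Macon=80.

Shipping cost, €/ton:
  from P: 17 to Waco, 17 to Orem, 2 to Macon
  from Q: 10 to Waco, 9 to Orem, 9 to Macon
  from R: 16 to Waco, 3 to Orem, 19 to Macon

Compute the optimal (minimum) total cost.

One minimum-cost allocation:
  P–Macon: 80 × €2 = €160
  Q–Waco: 50 × €10 = €500
  R–Waco: 45 × €16 = €720
  R–Orem: 70 × €3 = €210
Total = 160 + 500 + 720 + 210 = €1590.

1590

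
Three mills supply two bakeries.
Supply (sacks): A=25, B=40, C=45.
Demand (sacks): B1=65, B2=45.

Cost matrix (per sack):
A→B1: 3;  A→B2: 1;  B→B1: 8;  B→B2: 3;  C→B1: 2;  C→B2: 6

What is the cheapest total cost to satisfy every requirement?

Optimal allocation:
  A->B1: 20 sacks
  A->B2: 5 sacks
  B->B2: 40 sacks
  C->B1: 45 sacks
Total cost = 275.
(Supply check: A ships 25; B ships 40; C ships 45.)

275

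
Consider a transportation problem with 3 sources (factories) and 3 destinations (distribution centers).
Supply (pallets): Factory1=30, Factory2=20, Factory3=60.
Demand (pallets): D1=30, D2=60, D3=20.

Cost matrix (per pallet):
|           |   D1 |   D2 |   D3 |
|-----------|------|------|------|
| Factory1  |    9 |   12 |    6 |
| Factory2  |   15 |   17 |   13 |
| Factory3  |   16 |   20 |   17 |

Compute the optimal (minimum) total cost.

1660

A cheapest plan:
  Factory1–D2: 10 × 12 = 120
  Factory1–D3: 20 × 6 = 120
  Factory2–D2: 20 × 17 = 340
  Factory3–D1: 30 × 16 = 480
  Factory3–D2: 30 × 20 = 600
Total = 120 + 120 + 340 + 480 + 600 = 1660.
(Supply check: Factory1 ships 30; Factory2 ships 20; Factory3 ships 60.)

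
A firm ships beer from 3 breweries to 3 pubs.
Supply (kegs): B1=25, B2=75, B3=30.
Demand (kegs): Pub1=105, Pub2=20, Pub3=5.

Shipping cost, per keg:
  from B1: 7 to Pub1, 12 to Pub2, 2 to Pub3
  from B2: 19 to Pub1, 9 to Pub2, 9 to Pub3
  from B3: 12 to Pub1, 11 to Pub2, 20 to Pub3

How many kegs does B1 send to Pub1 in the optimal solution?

25

Solving gives:
  B1→Pub1: 25 × 7 = 175
  B2→Pub1: 50 × 19 = 950
  B2→Pub2: 20 × 9 = 180
  B2→Pub3: 5 × 9 = 45
  B3→Pub1: 30 × 12 = 360
Total cost = 1710.
So B1→Pub1 carries 25 kegs.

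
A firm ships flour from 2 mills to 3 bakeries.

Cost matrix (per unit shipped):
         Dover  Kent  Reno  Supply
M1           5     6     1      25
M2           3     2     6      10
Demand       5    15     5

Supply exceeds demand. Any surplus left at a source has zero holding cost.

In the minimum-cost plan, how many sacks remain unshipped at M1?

10

Minimum-cost shipments:
  M1→Dover: 5 × 5 = 25
  M1→Kent: 5 × 6 = 30
  M1→Reno: 5 × 1 = 5
  M2→Kent: 10 × 2 = 20
Total cost = 80.
M1 ships 15 of its 25, leaving 10.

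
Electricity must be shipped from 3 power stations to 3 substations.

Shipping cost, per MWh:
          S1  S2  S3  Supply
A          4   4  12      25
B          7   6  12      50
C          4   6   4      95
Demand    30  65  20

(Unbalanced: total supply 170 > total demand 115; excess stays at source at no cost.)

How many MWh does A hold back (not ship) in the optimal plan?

0

Minimum-cost shipments:
  A to S2: 25 × 4 = 100
  B to S2: 40 × 6 = 240
  C to S1: 30 × 4 = 120
  C to S3: 20 × 4 = 80
Total cost = 540.
A ships 25 of its 25, leaving 0.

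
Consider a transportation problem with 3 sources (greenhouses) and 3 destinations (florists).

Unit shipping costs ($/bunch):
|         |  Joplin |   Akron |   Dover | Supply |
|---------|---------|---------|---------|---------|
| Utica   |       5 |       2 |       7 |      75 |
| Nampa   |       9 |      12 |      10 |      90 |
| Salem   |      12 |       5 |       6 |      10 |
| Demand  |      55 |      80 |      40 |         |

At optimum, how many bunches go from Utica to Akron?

75

The minimum-cost plan:
  Utica–Akron: 75 bunches
  Nampa–Joplin: 55 bunches
  Nampa–Dover: 35 bunches
  Salem–Akron: 5 bunches
  Salem–Dover: 5 bunches
Total cost = $1050.
So Utica→Akron carries 75 bunches.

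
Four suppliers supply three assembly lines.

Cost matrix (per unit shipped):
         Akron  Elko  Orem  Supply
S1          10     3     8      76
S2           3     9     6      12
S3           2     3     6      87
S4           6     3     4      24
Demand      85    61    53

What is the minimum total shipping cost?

One minimum-cost allocation:
  S1->Elko: 61 × 3 = 183
  S1->Orem: 15 × 8 = 120
  S2->Orem: 12 × 6 = 72
  S3->Akron: 85 × 2 = 170
  S3->Orem: 2 × 6 = 12
  S4->Orem: 24 × 4 = 96
Total = 183 + 120 + 72 + 170 + 12 + 96 = 653.

653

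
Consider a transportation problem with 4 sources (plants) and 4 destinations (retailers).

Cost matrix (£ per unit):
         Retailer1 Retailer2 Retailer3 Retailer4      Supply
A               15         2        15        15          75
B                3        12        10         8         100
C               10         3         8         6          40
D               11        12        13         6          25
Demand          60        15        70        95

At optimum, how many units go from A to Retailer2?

The minimum-cost plan:
  A→Retailer2: 15 × £2 = £30
  A→Retailer3: 60 × £15 = £900
  B→Retailer1: 60 × £3 = £180
  B→Retailer4: 40 × £8 = £320
  C→Retailer3: 10 × £8 = £80
  C→Retailer4: 30 × £6 = £180
  D→Retailer4: 25 × £6 = £150
Total cost = £1840.
So A→Retailer2 carries 15 units.

15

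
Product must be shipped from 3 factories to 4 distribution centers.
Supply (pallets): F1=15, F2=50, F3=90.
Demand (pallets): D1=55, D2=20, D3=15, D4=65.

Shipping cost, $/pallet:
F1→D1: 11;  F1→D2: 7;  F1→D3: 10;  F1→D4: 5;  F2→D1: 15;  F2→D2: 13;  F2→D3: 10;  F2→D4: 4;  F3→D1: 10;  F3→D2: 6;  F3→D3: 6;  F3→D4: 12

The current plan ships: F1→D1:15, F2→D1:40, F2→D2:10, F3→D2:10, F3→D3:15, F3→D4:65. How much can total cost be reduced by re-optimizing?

790

Current plan cost = 15·11 + 40·15 + 10·13 + 10·6 + 15·6 + 65·12 = $1825.
Optimal plan:
  F1→D4: 15 pallets
  F2→D4: 50 pallets
  F3→D1: 55 pallets
  F3→D2: 20 pallets
  F3→D3: 15 pallets
Optimal cost = $1035.
Saving = 1825 − 1035 = $790.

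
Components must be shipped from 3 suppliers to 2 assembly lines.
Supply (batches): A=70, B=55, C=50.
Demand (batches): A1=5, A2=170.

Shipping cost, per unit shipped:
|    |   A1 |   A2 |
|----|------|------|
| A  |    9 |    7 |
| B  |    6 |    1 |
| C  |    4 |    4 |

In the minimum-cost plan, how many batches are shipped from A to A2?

70

Solving gives:
  A→A2: 70 batches
  B→A2: 55 batches
  C→A1: 5 batches
  C→A2: 45 batches
Total cost = 745.
So A→A2 carries 70 batches.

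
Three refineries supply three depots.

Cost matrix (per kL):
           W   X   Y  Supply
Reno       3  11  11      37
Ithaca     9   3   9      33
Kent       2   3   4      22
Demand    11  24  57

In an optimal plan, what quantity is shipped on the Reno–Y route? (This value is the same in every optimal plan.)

Optimal shipments:
  Reno–W: 11 kL
  Reno–Y: 26 kL
  Ithaca–X: 24 kL
  Ithaca–Y: 9 kL
  Kent–Y: 22 kL
Total cost = 560.
So Reno→Y carries 26 kL.

26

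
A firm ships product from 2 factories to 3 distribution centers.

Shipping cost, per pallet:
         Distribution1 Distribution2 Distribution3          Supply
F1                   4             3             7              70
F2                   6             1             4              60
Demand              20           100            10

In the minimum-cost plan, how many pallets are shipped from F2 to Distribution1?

0

Optimal shipments:
  F1→Distribution1: 20 pallets
  F1→Distribution2: 50 pallets
  F2→Distribution2: 50 pallets
  F2→Distribution3: 10 pallets
Total cost = 320.
The route F2→Distribution1 is not used.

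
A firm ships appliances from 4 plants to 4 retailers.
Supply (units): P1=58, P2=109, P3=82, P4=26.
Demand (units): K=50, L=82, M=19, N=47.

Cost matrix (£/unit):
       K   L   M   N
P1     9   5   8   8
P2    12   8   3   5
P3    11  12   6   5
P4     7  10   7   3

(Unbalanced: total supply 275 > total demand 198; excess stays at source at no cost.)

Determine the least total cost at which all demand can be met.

1220

A cheapest plan:
  P1 to L: 58 × £5 = £290
  P2 to L: 24 × £8 = £192
  P2 to M: 19 × £3 = £57
  P2 to N: 47 × £5 = £235
  P3 to K: 24 × £11 = £264
  P4 to K: 26 × £7 = £182
Total = 290 + 192 + 57 + 235 + 264 + 182 = £1220.
(Supply check: P1 ships 58; P2 ships 90; P3 ships 24; P4 ships 26.)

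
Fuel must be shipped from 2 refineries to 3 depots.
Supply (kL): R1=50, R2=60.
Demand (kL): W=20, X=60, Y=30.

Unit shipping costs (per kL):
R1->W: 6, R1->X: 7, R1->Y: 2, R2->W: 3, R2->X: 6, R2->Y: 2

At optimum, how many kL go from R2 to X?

40

The minimum-cost plan:
  R1 to X: 20 × 7 = 140
  R1 to Y: 30 × 2 = 60
  R2 to W: 20 × 3 = 60
  R2 to X: 40 × 6 = 240
Total cost = 500.
So R2→X carries 40 kL.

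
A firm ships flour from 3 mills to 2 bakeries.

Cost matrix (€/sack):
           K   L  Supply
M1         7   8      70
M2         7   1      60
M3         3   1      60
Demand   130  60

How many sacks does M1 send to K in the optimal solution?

Solving gives:
  M1→K: 70 × €7 = €490
  M2→L: 60 × €1 = €60
  M3→K: 60 × €3 = €180
Total cost = €730.
So M1→K carries 70 sacks.

70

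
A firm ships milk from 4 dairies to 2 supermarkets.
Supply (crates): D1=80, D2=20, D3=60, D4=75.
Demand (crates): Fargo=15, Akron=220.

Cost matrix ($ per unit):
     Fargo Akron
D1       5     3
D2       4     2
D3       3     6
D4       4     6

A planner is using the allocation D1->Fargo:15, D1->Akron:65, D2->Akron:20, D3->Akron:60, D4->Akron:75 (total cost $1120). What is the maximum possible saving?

75

Current plan cost = 15·5 + 65·3 + 20·2 + 60·6 + 75·6 = $1120.
Optimal plan:
  D1 to Akron: 80 × $3 = $240
  D2 to Akron: 20 × $2 = $40
  D3 to Fargo: 15 × $3 = $45
  D3 to Akron: 45 × $6 = $270
  D4 to Akron: 75 × $6 = $450
Optimal cost = $1045.
Saving = 1120 − 1045 = $75.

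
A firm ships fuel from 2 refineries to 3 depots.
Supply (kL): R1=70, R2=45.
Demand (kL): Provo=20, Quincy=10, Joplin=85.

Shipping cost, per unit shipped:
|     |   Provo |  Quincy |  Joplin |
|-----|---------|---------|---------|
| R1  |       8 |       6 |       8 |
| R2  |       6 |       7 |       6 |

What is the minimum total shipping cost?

810

An optimal shipping plan:
  R1 to Provo: 20 × 8 = 160
  R1 to Quincy: 10 × 6 = 60
  R1 to Joplin: 40 × 8 = 320
  R2 to Joplin: 45 × 6 = 270
Total = 160 + 60 + 320 + 270 = 810.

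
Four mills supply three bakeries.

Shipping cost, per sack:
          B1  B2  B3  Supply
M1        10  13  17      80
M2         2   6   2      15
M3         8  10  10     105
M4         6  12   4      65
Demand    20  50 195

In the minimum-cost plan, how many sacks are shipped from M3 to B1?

The minimum-cost plan:
  M1→B1: 20 × 10 = 200
  M1→B2: 50 × 13 = 650
  M1→B3: 10 × 17 = 170
  M2→B3: 15 × 2 = 30
  M3→B3: 105 × 10 = 1050
  M4→B3: 65 × 4 = 260
Total cost = 2360.
The route M3→B1 is not used.

0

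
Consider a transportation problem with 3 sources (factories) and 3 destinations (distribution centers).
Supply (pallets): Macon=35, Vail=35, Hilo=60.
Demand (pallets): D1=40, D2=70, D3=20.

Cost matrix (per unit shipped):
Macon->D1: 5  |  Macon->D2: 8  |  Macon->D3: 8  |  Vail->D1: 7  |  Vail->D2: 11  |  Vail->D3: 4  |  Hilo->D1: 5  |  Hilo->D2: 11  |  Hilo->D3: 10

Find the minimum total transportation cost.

Optimal allocation:
  Macon to D2: 35 pallets
  Vail to D2: 15 pallets
  Vail to D3: 20 pallets
  Hilo to D1: 40 pallets
  Hilo to D2: 20 pallets
Total cost = 945.
(Supply check: Macon ships 35; Vail ships 35; Hilo ships 60.)

945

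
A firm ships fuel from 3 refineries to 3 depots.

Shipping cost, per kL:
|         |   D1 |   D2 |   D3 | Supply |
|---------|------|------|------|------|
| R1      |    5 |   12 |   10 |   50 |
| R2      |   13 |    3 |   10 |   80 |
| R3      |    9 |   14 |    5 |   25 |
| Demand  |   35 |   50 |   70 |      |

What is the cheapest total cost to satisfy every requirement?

900

One minimum-cost allocation:
  R1–D1: 35 × 5 = 175
  R1–D3: 15 × 10 = 150
  R2–D2: 50 × 3 = 150
  R2–D3: 30 × 10 = 300
  R3–D3: 25 × 5 = 125
Total = 175 + 150 + 150 + 300 + 125 = 900.
(Supply check: R1 ships 50; R2 ships 80; R3 ships 25.)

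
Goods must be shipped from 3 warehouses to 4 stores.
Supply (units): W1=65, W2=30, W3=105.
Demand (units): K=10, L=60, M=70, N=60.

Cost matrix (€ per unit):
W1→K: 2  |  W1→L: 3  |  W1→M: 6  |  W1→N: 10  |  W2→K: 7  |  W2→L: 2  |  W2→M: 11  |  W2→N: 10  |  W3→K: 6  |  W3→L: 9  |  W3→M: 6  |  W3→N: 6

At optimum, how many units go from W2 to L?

The minimum-cost plan:
  W1→K: 10 × €2 = €20
  W1→L: 30 × €3 = €90
  W1→M: 25 × €6 = €150
  W2→L: 30 × €2 = €60
  W3→M: 45 × €6 = €270
  W3→N: 60 × €6 = €360
Total cost = €950.
So W2→L carries 30 units.

30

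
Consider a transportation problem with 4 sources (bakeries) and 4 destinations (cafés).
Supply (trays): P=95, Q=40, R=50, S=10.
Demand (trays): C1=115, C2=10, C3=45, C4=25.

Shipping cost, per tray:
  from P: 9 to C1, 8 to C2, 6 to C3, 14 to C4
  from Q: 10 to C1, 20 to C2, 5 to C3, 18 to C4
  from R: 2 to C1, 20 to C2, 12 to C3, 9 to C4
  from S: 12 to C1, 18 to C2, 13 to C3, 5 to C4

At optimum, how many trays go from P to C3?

Optimal shipments:
  P–C1: 65 × 9 = 585
  P–C2: 10 × 8 = 80
  P–C3: 5 × 6 = 30
  P–C4: 15 × 14 = 210
  Q–C3: 40 × 5 = 200
  R–C1: 50 × 2 = 100
  S–C4: 10 × 5 = 50
Total cost = 1255.
So P→C3 carries 5 trays.

5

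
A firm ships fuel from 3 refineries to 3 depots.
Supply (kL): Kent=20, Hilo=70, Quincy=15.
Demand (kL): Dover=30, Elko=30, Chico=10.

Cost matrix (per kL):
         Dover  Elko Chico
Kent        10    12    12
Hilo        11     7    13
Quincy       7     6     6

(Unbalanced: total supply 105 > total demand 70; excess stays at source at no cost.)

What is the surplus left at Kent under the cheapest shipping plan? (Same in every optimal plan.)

An optimal plan:
  Kent->Dover: 20 kL
  Hilo->Dover: 5 kL
  Hilo->Elko: 30 kL
  Quincy->Dover: 5 kL
  Quincy->Chico: 10 kL
Total cost = 560.
Kent ships 20 of its 20, leaving 0.

0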